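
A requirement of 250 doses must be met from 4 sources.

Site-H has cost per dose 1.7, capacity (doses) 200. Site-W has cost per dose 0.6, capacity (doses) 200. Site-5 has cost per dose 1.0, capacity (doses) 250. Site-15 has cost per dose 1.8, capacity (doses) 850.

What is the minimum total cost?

170

Cheapest first:
Site-W at 0.6: take all 200 doses — 50 still needed.
Site-5 at 1.0: take 50 of its 250 — requirement met.
Site-H, Site-15: unused.
Cost = 200×0.6 + 50×1.0 = 170.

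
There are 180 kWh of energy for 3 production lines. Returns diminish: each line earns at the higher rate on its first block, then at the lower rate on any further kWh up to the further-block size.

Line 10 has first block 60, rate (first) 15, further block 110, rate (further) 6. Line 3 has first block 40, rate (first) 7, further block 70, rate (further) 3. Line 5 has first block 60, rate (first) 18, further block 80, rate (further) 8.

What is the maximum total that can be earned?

2460

Rank every tier by rate: Line 5/first 18 > Line 10/first 15 > Line 5/second 8 > Line 3/first 7 > Line 10/second 6 > Line 3/second 3.
Line 5/first (18): +60 → 120 left.
Line 10/first (15): +60 → 60 left.
60 remain; put them into Line 5 second at 8.
Total = 18×60 + 15×60 + 8×60 = 2460.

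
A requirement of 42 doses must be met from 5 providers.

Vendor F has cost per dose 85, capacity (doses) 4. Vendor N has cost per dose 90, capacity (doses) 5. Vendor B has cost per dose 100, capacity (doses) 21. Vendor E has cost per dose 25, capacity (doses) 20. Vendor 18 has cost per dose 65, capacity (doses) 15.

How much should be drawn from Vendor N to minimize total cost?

Cheapest first:
Vendor E at 25: take all 20 doses ; 22 still needed.
Vendor 18 (65): use full 15 ; 7 doses to go.
Take 4 from Vendor F at 85 ; need 3 more.
Vendor N (90): take the remaining 3 ; done.
Vendor B: unused.

3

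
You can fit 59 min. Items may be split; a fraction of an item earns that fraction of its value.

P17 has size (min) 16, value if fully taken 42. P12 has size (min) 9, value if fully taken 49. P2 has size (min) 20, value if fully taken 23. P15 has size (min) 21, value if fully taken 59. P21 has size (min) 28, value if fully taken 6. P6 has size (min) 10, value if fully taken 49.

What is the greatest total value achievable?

Sort by value density: P12 49/9≈5.44, P6 49/10≈4.9, P15 59/21≈2.81, P17 42/16≈2.62, P2 23/20≈1.15, P21 6/28≈0.214.
Take all of P12 (9 min, value 49) → 50 min left.
All 10 min of P6 fit (value 49) → 40 remain.
P15: take in full, 21 min for value 59 → 19 left.
All 16 min of P17 fit (value 42) → 3 remain.
3 min left: a 3/20 share of P2 gives 23×3/20 = 3.45.
Total value = 202.45.

202.45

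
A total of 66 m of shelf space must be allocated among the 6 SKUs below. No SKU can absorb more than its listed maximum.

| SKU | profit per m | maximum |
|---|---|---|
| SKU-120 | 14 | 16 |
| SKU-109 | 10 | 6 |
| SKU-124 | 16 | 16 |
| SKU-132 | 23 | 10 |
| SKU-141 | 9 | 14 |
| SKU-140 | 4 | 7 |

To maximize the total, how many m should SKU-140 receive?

Rank by profit per m: SKU-132 23 > SKU-124 16 > SKU-120 14 > SKU-109 10 > SKU-141 9 > SKU-140 4.
SKU-132 takes 10 to reach its cap of 10 ; 56 left.
Give SKU-124 16 to hit its cap of 16 ; 40 left.
SKU-120 takes 16 to reach its cap of 16 ; 24 left.
Give SKU-109 6 to hit its cap of 6 ; 18 left.
Give SKU-141 14 to hit its cap of 14 ; 4 left.
SKU-140 has room for 7 but only 4 remain, so it gets 4.

4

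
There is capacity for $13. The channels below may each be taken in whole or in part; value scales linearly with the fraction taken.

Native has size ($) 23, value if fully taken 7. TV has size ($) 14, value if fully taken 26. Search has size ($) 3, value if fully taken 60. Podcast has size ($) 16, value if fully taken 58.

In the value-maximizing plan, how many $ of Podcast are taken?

Rank by value-to-size ratio: Search 60/3≈20, Podcast 58/16≈3.62, TV 26/14≈1.86, Native 7/23≈0.304.
Search: take in full, 3 $ for value 60 ; 10 left.
Only 10 $ remain; take 10/16 of Podcast for value 58×10/16 = 36.25.

10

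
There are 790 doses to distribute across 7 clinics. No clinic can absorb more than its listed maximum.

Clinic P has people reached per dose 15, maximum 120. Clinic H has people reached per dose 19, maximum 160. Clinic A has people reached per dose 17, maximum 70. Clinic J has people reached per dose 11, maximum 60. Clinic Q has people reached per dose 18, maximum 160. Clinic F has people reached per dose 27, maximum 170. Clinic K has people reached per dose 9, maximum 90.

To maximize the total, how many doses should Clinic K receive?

Rank by people reached per dose: Clinic F 27 > Clinic H 19 > Clinic Q 18 > Clinic A 17 > Clinic P 15 > Clinic J 11 > Clinic K 9.
Clinic F: +170 to 170 (cap) — 620 left.
Give Clinic H 160 to hit its cap of 160 — 460 left.
Give Clinic Q 160 to hit its cap of 160 — 300 left.
Clinic A takes 70 to reach its cap of 70 — 230 left.
Clinic P takes 120 to reach its cap of 120 — 110 left.
Give Clinic J 60 to hit its cap of 60 — 50 left.
Clinic K has room for 90 but only 50 remain, so it gets 50.

50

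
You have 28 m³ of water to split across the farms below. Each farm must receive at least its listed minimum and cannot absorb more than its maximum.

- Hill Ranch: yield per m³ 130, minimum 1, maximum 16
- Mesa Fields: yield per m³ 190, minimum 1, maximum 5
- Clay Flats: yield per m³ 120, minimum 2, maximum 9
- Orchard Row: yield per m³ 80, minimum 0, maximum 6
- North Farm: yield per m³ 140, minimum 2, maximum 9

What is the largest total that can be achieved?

Meeting every minimum uses 1+1+2+0+2 = 6 m³, leaving 22.
Order the farms by yield per m³: Mesa Fields 190 > North Farm 140 > Hill Ranch 130 > Clay Flats 120 > Orchard Row 80.
Mesa Fields takes 4 more to reach its cap of 5 → 18 left.
North Farm takes 7 more to reach its cap of 9 → 11 left.
Hill Ranch: +11 (room for 15) → 12. Pool exhausted.
Total = 130×12 + 190×5 + 120×2 + 140×9 = 4010.

4010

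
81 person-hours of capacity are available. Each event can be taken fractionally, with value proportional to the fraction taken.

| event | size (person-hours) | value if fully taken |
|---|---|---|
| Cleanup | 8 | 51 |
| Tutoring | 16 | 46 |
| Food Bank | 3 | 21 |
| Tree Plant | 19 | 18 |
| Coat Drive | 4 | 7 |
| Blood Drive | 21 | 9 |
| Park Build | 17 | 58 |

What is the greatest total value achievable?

207

Best value per unit of size first: Food Bank 21/3≈7, Cleanup 51/8≈6.38, Park Build 58/17≈3.41, Tutoring 46/16≈2.88, Coat Drive 7/4≈1.75, Tree Plant 18/19≈0.947, Blood Drive 9/21≈0.429.
All 3 person-hours of Food Bank fit (value 21) — 78 remain.
All 8 person-hours of Cleanup fit (value 51) — 70 remain.
Take all of Park Build (17 person-hours, value 58) — 53 person-hours left.
Take all of Tutoring (16 person-hours, value 46) — 37 person-hours left.
Coat Drive: take in full, 4 person-hours for value 7 — 33 left.
Tree Plant: take in full, 19 person-hours for value 18 — 14 left.
Fill the last 14 person-hours with part of Blood Drive: 14/21 of it earns 6.
Total value = 207.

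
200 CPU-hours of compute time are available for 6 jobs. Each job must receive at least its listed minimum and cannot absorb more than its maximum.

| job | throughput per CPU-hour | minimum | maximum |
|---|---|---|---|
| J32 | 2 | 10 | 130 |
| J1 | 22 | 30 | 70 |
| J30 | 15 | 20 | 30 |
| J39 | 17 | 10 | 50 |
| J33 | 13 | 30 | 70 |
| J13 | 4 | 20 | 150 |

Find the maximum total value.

3180

Meeting every minimum uses 10+30+20+10+30+20 = 120 CPU-hours, leaving 80.
Highest throughput per CPU-hour first: J1 22 > J39 17 > J30 15 > J33 13 > J13 4 > J32 2.
J1 takes 40 more to reach its cap of 70 → 40 left.
J39: +40 to 50 (cap) → 0 left.
Total = 2×10 + 22×70 + 15×20 + 17×50 + 13×30 + 4×20 = 3180.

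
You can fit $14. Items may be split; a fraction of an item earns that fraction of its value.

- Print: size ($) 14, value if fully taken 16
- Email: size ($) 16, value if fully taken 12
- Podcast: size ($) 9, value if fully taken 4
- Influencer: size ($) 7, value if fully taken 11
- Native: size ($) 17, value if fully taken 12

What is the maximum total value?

Sort by value density: Influencer 11/7≈1.57, Print 16/14≈1.14, Email 12/16≈0.75, Native 12/17≈0.706, Podcast 4/9≈0.444.
Influencer: take in full, 7 $ for value 11 — 7 left.
Only 7 $ remain; take 7/14 of Print for value 16×7/14 = 8.
Total value = 19.

19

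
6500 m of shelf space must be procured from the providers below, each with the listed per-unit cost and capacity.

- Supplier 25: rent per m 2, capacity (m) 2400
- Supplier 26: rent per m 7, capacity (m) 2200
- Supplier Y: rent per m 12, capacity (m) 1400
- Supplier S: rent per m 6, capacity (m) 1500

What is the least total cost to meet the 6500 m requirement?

34000

Fill from the cheapest provider first.
Supplier 25 (2): use full 2400 → 4100 m to go.
Supplier S at 6: take all 1500 m → 2600 still needed.
Take 2200 from Supplier 26 at 7 → need 400 more.
Take 400 from Supplier Y at 12 to finish.
Cost = 2400×2 + 1500×6 + 2200×7 + 400×12 = 34000.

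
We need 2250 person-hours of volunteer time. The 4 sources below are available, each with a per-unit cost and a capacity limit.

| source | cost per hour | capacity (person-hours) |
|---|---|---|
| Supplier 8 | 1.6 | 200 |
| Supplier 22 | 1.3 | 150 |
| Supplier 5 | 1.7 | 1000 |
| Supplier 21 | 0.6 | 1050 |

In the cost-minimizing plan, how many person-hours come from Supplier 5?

Cheapest first:
Supplier 21 at 0.6: take all 1050 person-hours ; 1200 still needed.
Supplier 22 (1.3): use full 150 ; 1050 person-hours to go.
Supplier 8 at 1.6: take all 200 person-hours ; 850 still needed.
Supplier 5 at 1.7: take 850 of its 1000 ; requirement met.

850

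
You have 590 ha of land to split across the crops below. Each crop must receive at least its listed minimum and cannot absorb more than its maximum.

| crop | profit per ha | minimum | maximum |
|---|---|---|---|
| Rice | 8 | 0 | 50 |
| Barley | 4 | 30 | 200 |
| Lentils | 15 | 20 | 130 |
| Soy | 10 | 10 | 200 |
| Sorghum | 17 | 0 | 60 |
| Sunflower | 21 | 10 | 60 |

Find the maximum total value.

6990

Meeting every minimum uses 0+30+20+10+0+10 = 70 ha, leaving 520.
Rank by profit per ha: Sunflower 21 > Sorghum 17 > Lentils 15 > Soy 10 > Rice 8 > Barley 4.
Sunflower takes 50 more to reach its cap of 60 → 470 left.
Sorghum takes 60 more to reach its cap of 60 → 410 left.
Lentils takes 110 more to reach its cap of 130 → 300 left.
Give Soy 190 more to hit its cap of 200 → 110 left.
Give Rice 50 more to hit its cap of 50 → 60 left.
Barley: +60 (room for 170) → 90. Pool exhausted.
Total = 8×50 + 4×90 + 15×130 + 10×200 + 17×60 + 21×60 = 6990.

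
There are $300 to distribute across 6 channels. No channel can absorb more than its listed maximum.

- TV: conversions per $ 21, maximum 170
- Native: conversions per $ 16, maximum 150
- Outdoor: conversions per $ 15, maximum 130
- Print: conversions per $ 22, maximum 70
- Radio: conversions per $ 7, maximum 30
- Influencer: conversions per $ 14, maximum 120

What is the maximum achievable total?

Order the channels by conversions per $: Print 22 > TV 21 > Native 16 > Outdoor 15 > Influencer 14 > Radio 7.
Print takes 70 to reach its cap of 70 — 230 left.
TV takes 170 to reach its cap of 170 — 60 left.
Only 60 left; Native takes them to reach 60.
Total = 21×170 + 16×60 + 22×70 = 6070.

6070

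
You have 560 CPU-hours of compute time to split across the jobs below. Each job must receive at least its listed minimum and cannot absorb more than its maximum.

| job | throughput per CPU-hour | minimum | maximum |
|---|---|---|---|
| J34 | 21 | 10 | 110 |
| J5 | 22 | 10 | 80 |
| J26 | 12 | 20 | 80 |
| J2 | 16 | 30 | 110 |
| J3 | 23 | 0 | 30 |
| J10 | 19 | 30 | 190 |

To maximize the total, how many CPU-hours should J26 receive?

Meeting every minimum uses 10+10+20+30+0+30 = 100 CPU-hours, leaving 460.
Order the jobs by throughput per CPU-hour: J3 23 > J5 22 > J34 21 > J10 19 > J2 16 > J26 12.
J3 takes 30 more to reach its cap of 30 → 430 left.
Give J5 70 more to hit its cap of 80 → 360 left.
J34 takes 100 more to reach its cap of 110 → 260 left.
J10: +160 to 190 (cap) → 100 left.
J2: +80 to 110 (cap) → 20 left.
J26 has room for 60 more but only 20 remain, so it gets 40.

40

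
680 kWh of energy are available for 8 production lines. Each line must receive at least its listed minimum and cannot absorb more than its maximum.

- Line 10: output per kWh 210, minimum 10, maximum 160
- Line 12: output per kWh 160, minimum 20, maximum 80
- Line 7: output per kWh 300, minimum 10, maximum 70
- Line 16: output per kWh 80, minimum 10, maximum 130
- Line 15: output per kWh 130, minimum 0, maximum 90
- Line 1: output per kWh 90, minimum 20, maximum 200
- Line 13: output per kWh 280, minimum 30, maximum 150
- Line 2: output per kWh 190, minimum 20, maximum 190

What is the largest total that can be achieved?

148100

Meeting every minimum uses 10+20+10+10+0+20+30+20 = 120 kWh, leaving 560.
Rank by output per kWh: Line 7 300 > Line 13 280 > Line 10 210 > Line 2 190 > Line 12 160 > Line 15 130 > Line 1 90 > Line 16 80.
Give Line 7 60 more to hit its cap of 70 ; 500 left.
Line 13: +120 to 150 (cap) ; 380 left.
Line 10: +150 to 160 (cap) ; 230 left.
Line 2 takes 170 more to reach its cap of 190 ; 60 left.
Give Line 12 60 more to hit its cap of 80 ; 0 left.
Total = 210×160 + 160×80 + 300×70 + 80×10 + 90×20 + 280×150 + 190×190 = 148100.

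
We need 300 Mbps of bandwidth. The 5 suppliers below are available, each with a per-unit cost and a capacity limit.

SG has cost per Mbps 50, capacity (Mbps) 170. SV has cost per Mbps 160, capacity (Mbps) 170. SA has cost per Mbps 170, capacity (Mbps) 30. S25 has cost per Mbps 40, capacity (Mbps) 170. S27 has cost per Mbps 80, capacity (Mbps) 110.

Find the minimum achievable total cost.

13300

Use suppliers in increasing cost order.
Take 170 from S25 at 40 → need 130 more.
SG (50): take the remaining 130 → done.
S27, SV, SA: unused.
Cost = 170×40 + 130×50 = 13300.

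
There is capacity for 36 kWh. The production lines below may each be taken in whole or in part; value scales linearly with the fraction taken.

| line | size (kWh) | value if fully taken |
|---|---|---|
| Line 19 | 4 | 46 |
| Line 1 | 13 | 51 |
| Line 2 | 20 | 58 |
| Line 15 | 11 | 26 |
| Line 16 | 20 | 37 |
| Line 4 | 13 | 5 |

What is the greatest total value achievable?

Sort by value density: Line 19 46/4≈11.5, Line 1 51/13≈3.92, Line 2 58/20≈2.9, Line 15 26/11≈2.36, Line 16 37/20≈1.85, Line 4 5/13≈0.385.
Take all of Line 19 (4 kWh, value 46) — 32 kWh left.
Take all of Line 1 (13 kWh, value 51) — 19 kWh left.
Fill the last 19 kWh with part of Line 2: 19/20 of it earns 55.1.
Total value = 152.1.

152.1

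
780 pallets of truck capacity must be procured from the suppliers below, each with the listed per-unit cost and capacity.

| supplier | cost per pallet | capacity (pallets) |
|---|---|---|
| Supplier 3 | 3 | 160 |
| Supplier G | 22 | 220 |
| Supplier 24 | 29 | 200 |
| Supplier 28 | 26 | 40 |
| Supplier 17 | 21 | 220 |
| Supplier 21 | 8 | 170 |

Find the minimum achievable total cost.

11560

Fill from the cheapest supplier first.
Supplier 3 (3): use full 160 → 620 pallets to go.
Supplier 21 (8): use full 170 → 450 pallets to go.
Supplier 17 at 21: take all 220 pallets → 230 still needed.
Supplier G (22): use full 220 → 10 pallets to go.
Supplier 28 at 26: take 10 of its 40 → requirement met.
Supplier 24: unused.
Cost = 160×3 + 170×8 + 220×21 + 220×22 + 10×26 = 11560.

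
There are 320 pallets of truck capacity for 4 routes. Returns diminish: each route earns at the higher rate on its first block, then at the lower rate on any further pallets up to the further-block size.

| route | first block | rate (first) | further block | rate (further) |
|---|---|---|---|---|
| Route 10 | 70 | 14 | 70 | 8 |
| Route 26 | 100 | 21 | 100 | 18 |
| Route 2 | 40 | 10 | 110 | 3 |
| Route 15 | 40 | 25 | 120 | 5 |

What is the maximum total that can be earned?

5980

Order all 8 blocks by rate: Route 15/T1 25 > Route 26/T1 21 > Route 26/T2 18 > Route 10/T1 14 > Route 2/T1 10 > Route 10/T2 8 > Route 15/T2 5 > Route 2/T2 3.
Route 15 T1 at 25: fill all 40 → 280 left.
Fill Route 26 T1 block (100 at 21) → 180 left.
Fill Route 26 T2 block (100 at 18) → 80 left.
Route 10/T1 (14): +70 → 10 left.
Route 2 T1 at 10: only 10 left, fill 10.
Total = 25×40 + 21×100 + 18×100 + 14×70 + 10×10 = 5980.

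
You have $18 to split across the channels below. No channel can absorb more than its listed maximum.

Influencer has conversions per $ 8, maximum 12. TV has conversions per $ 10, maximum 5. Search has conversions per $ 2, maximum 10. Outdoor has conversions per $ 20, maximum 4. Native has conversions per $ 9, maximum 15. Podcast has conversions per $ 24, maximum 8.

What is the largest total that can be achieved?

331

Rank by conversions per $: Podcast 24 > Outdoor 20 > TV 10 > Native 9 > Influencer 8 > Search 2.
Podcast: +8 to 8 (cap) → 10 left.
Outdoor takes 4 to reach its cap of 4 → 6 left.
TV takes 5 to reach its cap of 5 → 1 left.
Only 1 left; Native takes them to reach 1.
Total = 10×5 + 20×4 + 9×1 + 24×8 = 331.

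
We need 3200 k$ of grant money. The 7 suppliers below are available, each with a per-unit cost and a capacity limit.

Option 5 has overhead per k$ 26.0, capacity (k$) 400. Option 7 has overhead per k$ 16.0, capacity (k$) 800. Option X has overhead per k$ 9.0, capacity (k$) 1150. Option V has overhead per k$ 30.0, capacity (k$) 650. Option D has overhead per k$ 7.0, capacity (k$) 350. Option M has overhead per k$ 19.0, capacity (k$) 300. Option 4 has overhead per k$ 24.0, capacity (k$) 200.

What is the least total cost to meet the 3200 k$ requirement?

Cheapest first:
Option D at 7.0: take all 350 k$ → 2850 still needed.
Option X at 9.0: take all 1150 k$ → 1700 still needed.
Option 7 at 16.0: take all 800 k$ → 900 still needed.
Option M (19.0): use full 300 → 600 k$ to go.
Take 200 from Option 4 at 24.0 → need 400 more.
Option 5 (26.0): use full 400 → 0 k$ to go.
Option V: unused.
Cost = 350×7.0 + 1150×9.0 + 800×16.0 + 300×19.0 + 200×24.0 + 400×26.0 = 46500.

46500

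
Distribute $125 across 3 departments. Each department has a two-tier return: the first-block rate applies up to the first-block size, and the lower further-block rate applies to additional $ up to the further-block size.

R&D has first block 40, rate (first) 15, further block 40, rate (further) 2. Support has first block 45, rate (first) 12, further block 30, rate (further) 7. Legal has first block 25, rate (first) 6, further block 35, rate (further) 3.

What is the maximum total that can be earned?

1410

Treat each block as its own option and order by rate: R&D/first 15 > Support/first 12 > Support/second 7 > Legal/first 6 > Legal/second 3 > R&D/second 2.
Fill R&D first block (40 at 15) — 85 left.
Fill Support first block (45 at 12) — 40 left.
Support second at 7: fill all 30 — 10 left.
10 remain; put them into Legal first at 6.
Total = 15×40 + 12×45 + 7×30 + 6×10 = 1410.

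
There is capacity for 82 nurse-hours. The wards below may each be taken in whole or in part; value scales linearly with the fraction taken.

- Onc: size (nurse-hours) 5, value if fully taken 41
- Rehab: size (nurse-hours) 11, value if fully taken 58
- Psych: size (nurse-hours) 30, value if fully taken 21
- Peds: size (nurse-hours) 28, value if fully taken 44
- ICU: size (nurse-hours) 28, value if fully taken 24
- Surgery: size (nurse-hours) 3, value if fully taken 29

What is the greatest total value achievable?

200.9

Best value per unit of size first: Surgery 29/3≈9.67, Onc 41/5≈8.2, Rehab 58/11≈5.27, Peds 44/28≈1.57, ICU 24/28≈0.857, Psych 21/30≈0.7.
All 3 nurse-hours of Surgery fit (value 29) — 79 remain.
All 5 nurse-hours of Onc fit (value 41) — 74 remain.
All 11 nurse-hours of Rehab fit (value 58) — 63 remain.
All 28 nurse-hours of Peds fit (value 44) — 35 remain.
All 28 nurse-hours of ICU fit (value 24) — 7 remain.
7 nurse-hours left: a 7/30 share of Psych gives 21×7/30 = 4.9.
Total value = 200.9.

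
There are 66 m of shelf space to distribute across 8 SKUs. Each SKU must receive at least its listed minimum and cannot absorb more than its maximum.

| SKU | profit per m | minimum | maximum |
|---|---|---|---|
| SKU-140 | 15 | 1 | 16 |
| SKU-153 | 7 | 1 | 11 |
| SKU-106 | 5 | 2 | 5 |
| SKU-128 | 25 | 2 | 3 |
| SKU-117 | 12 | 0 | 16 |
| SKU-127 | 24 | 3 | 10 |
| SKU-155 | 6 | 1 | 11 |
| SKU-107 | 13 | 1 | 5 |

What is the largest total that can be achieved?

Meeting every minimum uses 1+1+2+2+0+3+1+1 = 11 m, leaving 55.
Order the SKUs by profit per m: SKU-128 25 > SKU-127 24 > SKU-140 15 > SKU-107 13 > SKU-117 12 > SKU-153 7 > SKU-155 6 > SKU-106 5.
SKU-128: +1 to 3 (cap) ; 54 left.
Give SKU-127 7 more to hit its cap of 10 ; 47 left.
SKU-140: +15 to 16 (cap) ; 32 left.
SKU-107 takes 4 more to reach its cap of 5 ; 28 left.
SKU-117: +16 to 16 (cap) ; 12 left.
Give SKU-153 10 more to hit its cap of 11 ; 2 left.
SKU-155 has room for 10 more but only 2 remain, so it gets 3.
Total = 15×16 + 7×11 + 5×2 + 25×3 + 12×16 + 24×10 + 6×3 + 13×5 = 917.

917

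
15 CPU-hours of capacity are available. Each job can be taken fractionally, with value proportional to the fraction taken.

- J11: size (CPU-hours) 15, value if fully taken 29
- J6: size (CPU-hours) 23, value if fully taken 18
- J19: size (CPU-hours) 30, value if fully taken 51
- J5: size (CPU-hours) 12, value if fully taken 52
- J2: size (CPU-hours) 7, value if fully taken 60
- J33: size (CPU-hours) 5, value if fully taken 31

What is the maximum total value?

104

Sort by value density: J2 60/7≈8.57, J33 31/5≈6.2, J5 52/12≈4.33, J11 29/15≈1.93, J19 51/30≈1.7, J6 18/23≈0.783.
Take all of J2 (7 CPU-hours, value 60) → 8 CPU-hours left.
J33: take in full, 5 CPU-hours for value 31 → 3 left.
Fill the last 3 CPU-hours with part of J5: 3/12 of it earns 13.
Total value = 104.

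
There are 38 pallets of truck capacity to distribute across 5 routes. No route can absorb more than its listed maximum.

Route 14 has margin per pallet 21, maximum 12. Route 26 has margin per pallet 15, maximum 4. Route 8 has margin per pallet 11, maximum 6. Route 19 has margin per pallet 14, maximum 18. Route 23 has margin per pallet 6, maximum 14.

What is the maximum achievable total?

608

Order the routes by margin per pallet: Route 14 21 > Route 26 15 > Route 19 14 > Route 8 11 > Route 23 6.
Give Route 14 12 to hit its cap of 12 — 26 left.
Route 26: +4 to 4 (cap) — 22 left.
Route 19: +18 to 18 (cap) — 4 left.
Route 8: +4 (room for 6) → 4. Pool exhausted.
Total = 21×12 + 15×4 + 11×4 + 14×18 = 608.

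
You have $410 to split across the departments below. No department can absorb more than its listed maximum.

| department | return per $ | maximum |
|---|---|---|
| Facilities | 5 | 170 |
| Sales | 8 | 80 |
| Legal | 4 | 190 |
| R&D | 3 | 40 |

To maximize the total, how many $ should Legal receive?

Rank by return per $: Sales 8 > Facilities 5 > Legal 4 > R&D 3.
Give Sales 80 to hit its cap of 80 — 330 left.
Give Facilities 170 to hit its cap of 170 — 160 left.
Legal has room for 190 but only 160 remain, so it gets 160.

160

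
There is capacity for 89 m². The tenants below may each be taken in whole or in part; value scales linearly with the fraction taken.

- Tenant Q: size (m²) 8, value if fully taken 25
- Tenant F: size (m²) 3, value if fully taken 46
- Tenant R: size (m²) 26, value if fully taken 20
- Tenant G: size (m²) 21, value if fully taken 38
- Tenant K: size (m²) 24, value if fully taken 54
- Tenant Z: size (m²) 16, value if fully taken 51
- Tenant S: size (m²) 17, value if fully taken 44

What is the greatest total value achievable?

Sort by value density: Tenant F 46/3≈15.3, Tenant Z 51/16≈3.19, Tenant Q 25/8≈3.12, Tenant S 44/17≈2.59, Tenant K 54/24≈2.25, Tenant G 38/21≈1.81, Tenant R 20/26≈0.769.
Tenant F: take in full, 3 m² for value 46 → 86 left.
Take all of Tenant Z (16 m², value 51) → 70 m² left.
Tenant Q: take in full, 8 m² for value 25 → 62 left.
Take all of Tenant S (17 m², value 44) → 45 m² left.
Tenant K: take in full, 24 m² for value 54 → 21 left.
All 21 m² of Tenant G fit (value 38) → 0 remain.
Total value = 258.

258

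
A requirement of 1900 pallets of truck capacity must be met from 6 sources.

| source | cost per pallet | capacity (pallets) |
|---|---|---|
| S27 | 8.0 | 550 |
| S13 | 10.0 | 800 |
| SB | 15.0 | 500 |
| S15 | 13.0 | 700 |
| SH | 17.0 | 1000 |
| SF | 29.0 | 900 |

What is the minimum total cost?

19550

Cheapest first:
Take 550 from S27 at 8.0 — need 1350 more.
S13 at 10.0: take all 800 pallets — 550 still needed.
S15 at 13.0: take 550 of its 700 — requirement met.
SB, SH, SF: unused.
Cost = 550×8.0 + 800×10.0 + 550×13.0 = 19550.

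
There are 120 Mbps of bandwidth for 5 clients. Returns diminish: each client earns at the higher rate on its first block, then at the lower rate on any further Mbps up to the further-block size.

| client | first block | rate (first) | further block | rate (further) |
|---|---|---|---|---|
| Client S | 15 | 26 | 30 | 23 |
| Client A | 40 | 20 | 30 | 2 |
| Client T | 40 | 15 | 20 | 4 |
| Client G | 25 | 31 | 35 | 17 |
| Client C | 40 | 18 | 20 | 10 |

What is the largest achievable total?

Order all 10 blocks by rate: Client G/T1 31 > Client S/T1 26 > Client S/T2 23 > Client A/T1 20 > Client C/T1 18 > Client G/T2 17 > Client T/T1 15 > Client C/T2 10 > Client T/T2 4 > Client A/T2 2.
Client G T1 at 31: fill all 25 ; 95 left.
Fill Client S T1 block (15 at 26) ; 80 left.
Client S/T2 (23): +30 ; 50 left.
Fill Client A T1 block (40 at 20) ; 10 left.
Client C T1 at 18: only 10 left, fill 10.
Total = 31×25 + 26×15 + 23×30 + 20×40 + 18×10 = 2835.

2835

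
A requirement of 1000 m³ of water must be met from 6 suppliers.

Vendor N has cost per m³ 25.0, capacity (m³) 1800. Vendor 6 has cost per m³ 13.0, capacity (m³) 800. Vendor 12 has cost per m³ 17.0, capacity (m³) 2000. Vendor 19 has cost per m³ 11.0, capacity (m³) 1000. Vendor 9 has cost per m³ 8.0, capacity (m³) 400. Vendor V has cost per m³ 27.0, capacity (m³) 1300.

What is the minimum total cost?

9800

Fill from the cheapest supplier first.
Vendor 9 (8.0): use full 400 → 600 m³ to go.
Vendor 19 at 11.0: take 600 of its 1000 → requirement met.
Vendor 6, Vendor 12, Vendor N, Vendor V: unused.
Cost = 400×8.0 + 600×11.0 = 9800.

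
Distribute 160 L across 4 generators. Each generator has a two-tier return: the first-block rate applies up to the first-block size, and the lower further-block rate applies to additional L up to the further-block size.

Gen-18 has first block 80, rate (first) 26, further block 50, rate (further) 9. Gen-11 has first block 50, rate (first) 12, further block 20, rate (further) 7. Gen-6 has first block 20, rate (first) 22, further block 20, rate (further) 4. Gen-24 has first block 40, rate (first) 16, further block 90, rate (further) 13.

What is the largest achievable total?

3420

Order all 8 blocks by rate: Gen-18/tier1 26 > Gen-6/tier1 22 > Gen-24/tier1 16 > Gen-24/tier2 13 > Gen-11/tier1 12 > Gen-18/tier2 9 > Gen-11/tier2 7 > Gen-6/tier2 4.
Gen-18 tier1 at 26: fill all 80 — 80 left.
Gen-6 tier1 at 22: fill all 20 — 60 left.
Gen-24 tier1 at 16: fill all 40 — 20 left.
20 remain; put them into Gen-24 tier2 at 13.
Total = 26×80 + 22×20 + 16×40 + 13×20 = 3420.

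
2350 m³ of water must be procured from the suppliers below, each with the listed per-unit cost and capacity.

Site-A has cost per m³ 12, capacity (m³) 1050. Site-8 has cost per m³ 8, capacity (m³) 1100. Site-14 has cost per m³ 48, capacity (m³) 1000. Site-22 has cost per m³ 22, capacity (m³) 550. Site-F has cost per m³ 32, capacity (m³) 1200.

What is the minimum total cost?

25800

Cheapest first:
Site-8 at 8: take all 1100 m³ — 1250 still needed.
Take 1050 from Site-A at 12 — need 200 more.
Take 200 from Site-22 at 22 to finish.
Site-F, Site-14: unused.
Cost = 1100×8 + 1050×12 + 200×22 = 25800.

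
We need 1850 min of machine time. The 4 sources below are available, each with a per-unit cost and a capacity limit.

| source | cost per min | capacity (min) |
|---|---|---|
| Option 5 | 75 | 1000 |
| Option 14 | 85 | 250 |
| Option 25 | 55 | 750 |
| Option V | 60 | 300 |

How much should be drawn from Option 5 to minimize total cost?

800

Use sources in increasing cost order.
Take 750 from Option 25 at 55 — need 1100 more.
Option V at 60: take all 300 min — 800 still needed.
Take 800 from Option 5 at 75 to finish.
Option 14: unused.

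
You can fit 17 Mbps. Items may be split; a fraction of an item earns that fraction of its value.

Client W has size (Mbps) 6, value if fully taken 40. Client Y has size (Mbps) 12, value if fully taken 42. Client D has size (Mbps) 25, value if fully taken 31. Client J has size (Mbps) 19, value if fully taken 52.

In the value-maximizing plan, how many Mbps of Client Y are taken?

Rank by value-to-size ratio: Client W 40/6≈6.67, Client Y 42/12≈3.5, Client J 52/19≈2.74, Client D 31/25≈1.24.
Take all of Client W (6 Mbps, value 40) — 11 Mbps left.
11 Mbps left: a 11/12 share of Client Y gives 42×11/12 = 38.5.

11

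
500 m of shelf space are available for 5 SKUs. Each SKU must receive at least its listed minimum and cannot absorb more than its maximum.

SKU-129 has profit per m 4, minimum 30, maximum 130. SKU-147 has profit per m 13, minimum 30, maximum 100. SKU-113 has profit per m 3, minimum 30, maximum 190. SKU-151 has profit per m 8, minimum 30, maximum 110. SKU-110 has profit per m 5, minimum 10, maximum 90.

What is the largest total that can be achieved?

3360

Meeting every minimum uses 30+30+30+30+10 = 130 m, leaving 370.
Rank by profit per m: SKU-147 13 > SKU-151 8 > SKU-110 5 > SKU-129 4 > SKU-113 3.
SKU-147 takes 70 more to reach its cap of 100 — 300 left.
Give SKU-151 80 more to hit its cap of 110 — 220 left.
Give SKU-110 80 more to hit its cap of 90 — 140 left.
SKU-129 takes 100 more to reach its cap of 130 — 40 left.
SKU-113: +40 (room for 160) → 70. Pool exhausted.
Total = 4×130 + 13×100 + 3×70 + 8×110 + 5×90 = 3360.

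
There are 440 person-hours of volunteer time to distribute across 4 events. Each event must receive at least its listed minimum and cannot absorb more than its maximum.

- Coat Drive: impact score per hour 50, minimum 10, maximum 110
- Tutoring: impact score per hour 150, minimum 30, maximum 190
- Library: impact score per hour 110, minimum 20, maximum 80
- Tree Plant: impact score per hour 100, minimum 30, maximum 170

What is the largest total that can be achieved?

Meeting every minimum uses 10+30+20+30 = 90 person-hours, leaving 350.
Highest impact score per hour first: Tutoring 150 > Library 110 > Tree Plant 100 > Coat Drive 50.
Tutoring takes 160 more to reach its cap of 190 — 190 left.
Library takes 60 more to reach its cap of 80 — 130 left.
Tree Plant has room for 140 more but only 130 remain, so it gets 160.
Total = 50×10 + 150×190 + 110×80 + 100×160 = 53800.

53800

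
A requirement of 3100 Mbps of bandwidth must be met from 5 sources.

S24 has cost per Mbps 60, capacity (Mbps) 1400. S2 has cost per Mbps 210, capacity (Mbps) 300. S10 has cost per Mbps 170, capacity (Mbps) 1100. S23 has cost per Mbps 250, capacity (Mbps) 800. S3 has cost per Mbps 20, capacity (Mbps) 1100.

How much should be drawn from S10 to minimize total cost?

600

Fill from the cheapest source first.
S3 at 20: take all 1100 Mbps → 2000 still needed.
S24 (60): use full 1400 → 600 Mbps to go.
Take 600 from S10 at 170 to finish.
S2, S23: unused.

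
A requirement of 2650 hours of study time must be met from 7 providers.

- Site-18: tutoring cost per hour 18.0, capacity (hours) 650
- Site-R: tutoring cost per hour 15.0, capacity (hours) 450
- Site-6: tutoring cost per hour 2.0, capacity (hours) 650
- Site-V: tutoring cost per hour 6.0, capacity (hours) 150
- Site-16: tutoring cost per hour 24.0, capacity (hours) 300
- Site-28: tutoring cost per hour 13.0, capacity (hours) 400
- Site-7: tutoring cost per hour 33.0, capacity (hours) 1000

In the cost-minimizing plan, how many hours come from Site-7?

50

Use providers in increasing cost order.
Take 650 from Site-6 at 2.0 → need 2000 more.
Site-V (6.0): use full 150 → 1850 hours to go.
Site-28 (13.0): use full 400 → 1450 hours to go.
Take 450 from Site-R at 15.0 → need 1000 more.
Site-18 (18.0): use full 650 → 350 hours to go.
Site-16 (24.0): use full 300 → 50 hours to go.
Site-7 (33.0): take the remaining 50 → done.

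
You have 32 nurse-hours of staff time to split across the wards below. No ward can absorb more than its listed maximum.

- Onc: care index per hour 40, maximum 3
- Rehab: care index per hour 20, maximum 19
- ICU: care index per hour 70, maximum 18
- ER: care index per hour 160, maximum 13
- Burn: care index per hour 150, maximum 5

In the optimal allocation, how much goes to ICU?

Rank by care index per hour: ER 160 > Burn 150 > ICU 70 > Onc 40 > Rehab 20.
ER takes 13 to reach its cap of 13 — 19 left.
Give Burn 5 to hit its cap of 5 — 14 left.
Only 14 left; ICU takes them to reach 14.

14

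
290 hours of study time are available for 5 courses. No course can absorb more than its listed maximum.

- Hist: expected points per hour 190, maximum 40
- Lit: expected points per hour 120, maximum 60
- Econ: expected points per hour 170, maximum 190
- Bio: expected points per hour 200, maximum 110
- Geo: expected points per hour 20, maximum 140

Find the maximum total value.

Rank by expected points per hour: Bio 200 > Hist 190 > Econ 170 > Lit 120 > Geo 20.
Bio: +110 to 110 (cap) → 180 left.
Hist takes 40 to reach its cap of 40 → 140 left.
Only 140 left; Econ takes them to reach 140.
Total = 190×40 + 170×140 + 200×110 = 53400.

53400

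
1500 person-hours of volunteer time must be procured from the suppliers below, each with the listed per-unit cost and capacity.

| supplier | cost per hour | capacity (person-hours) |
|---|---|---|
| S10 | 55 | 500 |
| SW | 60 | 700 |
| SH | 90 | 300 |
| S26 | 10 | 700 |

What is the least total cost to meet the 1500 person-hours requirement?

52500

Cheapest first:
Take 700 from S26 at 10 → need 800 more.
S10 (55): use full 500 → 300 person-hours to go.
SW at 60: take 300 of its 700 → requirement met.
SH: unused.
Cost = 700×10 + 500×55 + 300×60 = 52500.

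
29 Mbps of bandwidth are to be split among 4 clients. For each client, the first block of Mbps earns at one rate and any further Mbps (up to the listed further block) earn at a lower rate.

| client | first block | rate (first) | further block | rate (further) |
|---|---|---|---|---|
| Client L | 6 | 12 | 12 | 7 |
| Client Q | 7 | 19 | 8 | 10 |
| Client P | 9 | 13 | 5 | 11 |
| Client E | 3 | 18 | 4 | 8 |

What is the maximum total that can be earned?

420

Treat each block as its own option and order by rate: Client Q/tier1 19 > Client E/tier1 18 > Client P/tier1 13 > Client L/tier1 12 > Client P/tier2 11 > Client Q/tier2 10 > Client E/tier2 8 > Client L/tier2 7.
Fill Client Q tier1 block (7 at 19) — 22 left.
Client E tier1 at 18: fill all 3 — 19 left.
Fill Client P tier1 block (9 at 13) — 10 left.
Client L tier1 at 12: fill all 6 — 4 left.
Client P/tier2: +4 of 5 at 11; pool empty.
Total = 19×7 + 18×3 + 13×9 + 12×6 + 11×4 = 420.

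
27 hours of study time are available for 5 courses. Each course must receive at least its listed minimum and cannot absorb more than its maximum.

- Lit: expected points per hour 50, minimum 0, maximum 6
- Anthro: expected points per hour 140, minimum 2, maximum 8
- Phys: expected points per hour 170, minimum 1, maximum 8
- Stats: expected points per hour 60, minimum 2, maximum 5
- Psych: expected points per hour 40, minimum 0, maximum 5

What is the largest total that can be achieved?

Meeting every minimum uses 0+2+1+2+0 = 5 hours, leaving 22.
Rank by expected points per hour: Phys 170 > Anthro 140 > Stats 60 > Lit 50 > Psych 40.
Phys: +7 to 8 (cap) ; 15 left.
Anthro takes 6 more to reach its cap of 8 ; 9 left.
Give Stats 3 more to hit its cap of 5 ; 6 left.
Lit: +6 to 6 (cap) ; 0 left.
Total = 50×6 + 140×8 + 170×8 + 60×5 = 3080.

3080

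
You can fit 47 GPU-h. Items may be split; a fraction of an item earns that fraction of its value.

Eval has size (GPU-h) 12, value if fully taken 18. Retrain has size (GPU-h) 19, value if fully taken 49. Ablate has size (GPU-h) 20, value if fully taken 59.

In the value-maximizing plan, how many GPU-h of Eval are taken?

Sort by value density: Ablate 59/20≈2.95, Retrain 49/19≈2.58, Eval 18/12≈1.5.
Take all of Ablate (20 GPU-h, value 59) ; 27 GPU-h left.
Retrain: take in full, 19 GPU-h for value 49 ; 8 left.
Only 8 GPU-h remain; take 8/12 of Eval for value 18×8/12 = 12.

8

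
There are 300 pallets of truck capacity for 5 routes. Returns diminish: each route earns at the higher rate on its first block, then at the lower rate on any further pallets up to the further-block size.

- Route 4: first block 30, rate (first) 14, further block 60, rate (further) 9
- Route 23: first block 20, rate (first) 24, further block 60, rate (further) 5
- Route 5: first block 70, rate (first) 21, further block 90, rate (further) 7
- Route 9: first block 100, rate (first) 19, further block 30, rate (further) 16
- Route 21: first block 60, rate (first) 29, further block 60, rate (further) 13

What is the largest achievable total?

Treat each block as its own option and order by rate: Route 21/T1 29 > Route 23/T1 24 > Route 5/T1 21 > Route 9/T1 19 > Route 9/T2 16 > Route 4/T1 14 > Route 21/T2 13 > Route 4/T2 9 > Route 5/T2 7 > Route 23/T2 5.
Route 21/T1 (29): +60 → 240 left.
Route 23 T1 at 24: fill all 20 → 220 left.
Fill Route 5 T1 block (70 at 21) → 150 left.
Route 9/T1 (19): +100 → 50 left.
Fill Route 9 T2 block (30 at 16) → 20 left.
20 remain; put them into Route 4 T1 at 14.
Total = 29×60 + 24×20 + 21×70 + 19×100 + 16×30 + 14×20 = 6350.

6350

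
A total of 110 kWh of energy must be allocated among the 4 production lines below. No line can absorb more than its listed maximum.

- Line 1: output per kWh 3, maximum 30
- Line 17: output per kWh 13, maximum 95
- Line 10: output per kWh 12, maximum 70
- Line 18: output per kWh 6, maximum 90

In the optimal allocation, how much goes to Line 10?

Order the production lines by output per kWh: Line 17 13 > Line 10 12 > Line 18 6 > Line 1 3.
Give Line 17 95 to hit its cap of 95 → 15 left.
Line 10: +15 (room for 70) → 15. Pool exhausted.

15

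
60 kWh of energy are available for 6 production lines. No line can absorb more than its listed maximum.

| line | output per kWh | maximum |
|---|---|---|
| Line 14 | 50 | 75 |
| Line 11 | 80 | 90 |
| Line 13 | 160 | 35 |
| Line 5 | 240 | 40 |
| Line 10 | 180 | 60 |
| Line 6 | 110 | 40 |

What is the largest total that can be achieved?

13200

Rank by output per kWh: Line 5 240 > Line 10 180 > Line 13 160 > Line 6 110 > Line 11 80 > Line 14 50.
Line 5: +40 to 40 (cap) → 20 left.
Line 10: +20 (room for 60) → 20. Pool exhausted.
Total = 240×40 + 180×20 = 13200.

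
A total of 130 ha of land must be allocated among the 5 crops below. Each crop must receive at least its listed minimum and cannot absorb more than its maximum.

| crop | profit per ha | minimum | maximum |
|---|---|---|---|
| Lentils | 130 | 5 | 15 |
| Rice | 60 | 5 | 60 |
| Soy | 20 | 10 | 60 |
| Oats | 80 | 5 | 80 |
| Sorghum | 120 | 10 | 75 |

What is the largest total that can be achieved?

Meeting every minimum uses 5+5+10+5+10 = 35 ha, leaving 95.
Rank by profit per ha: Lentils 130 > Sorghum 120 > Oats 80 > Rice 60 > Soy 20.
Give Lentils 10 more to hit its cap of 15 — 85 left.
Sorghum: +65 to 75 (cap) — 20 left.
Only 20 left; Oats takes them to reach 25.
Total = 130×15 + 60×5 + 20×10 + 80×25 + 120×75 = 13450.

13450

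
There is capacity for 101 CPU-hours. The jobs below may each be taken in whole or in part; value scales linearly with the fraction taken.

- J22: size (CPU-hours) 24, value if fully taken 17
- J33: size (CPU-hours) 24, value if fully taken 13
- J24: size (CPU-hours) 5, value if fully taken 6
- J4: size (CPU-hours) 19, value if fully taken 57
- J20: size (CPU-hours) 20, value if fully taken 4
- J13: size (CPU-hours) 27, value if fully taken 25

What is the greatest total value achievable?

Sort by value density: J4 57/19≈3, J24 6/5≈1.2, J13 25/27≈0.926, J22 17/24≈0.708, J33 13/24≈0.542, J20 4/20≈0.2.
J4: take in full, 19 CPU-hours for value 57 — 82 left.
All 5 CPU-hours of J24 fit (value 6) — 77 remain.
J13: take in full, 27 CPU-hours for value 25 — 50 left.
Take all of J22 (24 CPU-hours, value 17) — 26 CPU-hours left.
All 24 CPU-hours of J33 fit (value 13) — 2 remain.
2 CPU-hours left: a 2/20 share of J20 gives 4×2/20 = 0.4.
Total value = 118.4.

118.4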